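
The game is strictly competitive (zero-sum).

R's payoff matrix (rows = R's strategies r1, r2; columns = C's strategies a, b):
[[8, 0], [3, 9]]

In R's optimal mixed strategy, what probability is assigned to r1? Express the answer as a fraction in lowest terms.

3/7

Row minima are 0 and 3, so R's maximin is 3; column maxima are 8 and 9, so C's minimax is 8. These differ, so the equilibrium is in mixed strategies.
Let R play r1 with probability p. C is indifferent when 8p + 3(1−p) = 9(1−p), giving p = 3/7.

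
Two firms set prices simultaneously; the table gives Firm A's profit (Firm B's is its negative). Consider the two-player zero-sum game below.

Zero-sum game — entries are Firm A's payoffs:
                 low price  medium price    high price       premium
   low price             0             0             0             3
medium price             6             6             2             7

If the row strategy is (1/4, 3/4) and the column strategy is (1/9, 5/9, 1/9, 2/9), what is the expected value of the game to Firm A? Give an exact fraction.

Against (1/9, 5/9, 1/9, 2/9), each row's expected payoff is low price: 2/3; medium price: 52/9.
Taking the (1/4, 3/4)-weighted average: (1/4)·(2/3) + (3/4)·(52/9) = 9/2.

9/2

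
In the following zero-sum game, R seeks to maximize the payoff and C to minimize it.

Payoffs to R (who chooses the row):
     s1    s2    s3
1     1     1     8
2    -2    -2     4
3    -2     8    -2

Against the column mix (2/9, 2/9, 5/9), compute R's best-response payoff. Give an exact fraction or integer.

1: (1)·(2/9) + (1)·(2/9) + (8)·(5/9) = 44/9.
2: (-2)·(2/9) + (-2)·(2/9) + (4)·(5/9) = 4/3.
3: (-2)·(2/9) + (8)·(2/9) + (-2)·(5/9) = 2/9.
The best pure response is 1 with expected payoff 44/9.

44/9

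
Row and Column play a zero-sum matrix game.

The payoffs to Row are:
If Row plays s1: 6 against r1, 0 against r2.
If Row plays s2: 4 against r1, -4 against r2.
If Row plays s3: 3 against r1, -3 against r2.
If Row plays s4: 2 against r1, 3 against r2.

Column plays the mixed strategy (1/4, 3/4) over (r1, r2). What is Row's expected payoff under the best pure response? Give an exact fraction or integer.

11/4

s1: (6)·(1/4) + (0)·(3/4) = 3/2.
s2: (4)·(1/4) + (-4)·(3/4) = -2.
s3: (3)·(1/4) + (-3)·(3/4) = -3/2.
s4: (2)·(1/4) + (3)·(3/4) = 11/4.
The best pure response is s4 with expected payoff 11/4.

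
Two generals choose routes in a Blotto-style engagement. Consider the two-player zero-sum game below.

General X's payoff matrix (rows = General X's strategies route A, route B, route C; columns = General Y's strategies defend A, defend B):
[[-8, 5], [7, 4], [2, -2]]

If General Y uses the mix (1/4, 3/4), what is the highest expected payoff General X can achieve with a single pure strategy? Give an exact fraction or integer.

19/4

route A: (-8)·(1/4) + (5)·(3/4) = 7/4.
route B: (7)·(1/4) + (4)·(3/4) = 19/4.
route C: (2)·(1/4) + (-2)·(3/4) = -1.
The best pure response is route B with expected payoff 19/4.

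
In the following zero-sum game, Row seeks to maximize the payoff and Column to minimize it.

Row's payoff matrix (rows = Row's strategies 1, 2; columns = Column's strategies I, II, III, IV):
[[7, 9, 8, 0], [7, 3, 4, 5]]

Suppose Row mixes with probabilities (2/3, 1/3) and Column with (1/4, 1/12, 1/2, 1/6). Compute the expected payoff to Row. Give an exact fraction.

107/18

Against (1/4, 1/12, 1/2, 1/6), each row's expected payoff is 1: 13/2; 2: 29/6.
Taking the (2/3, 1/3)-weighted average: (2/3)·(13/2) + (1/3)·(29/6) = 107/18.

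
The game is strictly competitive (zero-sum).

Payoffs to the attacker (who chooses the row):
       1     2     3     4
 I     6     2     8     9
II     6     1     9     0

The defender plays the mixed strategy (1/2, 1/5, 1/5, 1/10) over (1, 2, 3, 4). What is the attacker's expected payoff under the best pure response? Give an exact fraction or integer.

59/10

I: (6)·(1/2) + (2)·(1/5) + (8)·(1/5) + (9)·(1/10) = 59/10.
II: (6)·(1/2) + (1)·(1/5) + (9)·(1/5) + (0)·(1/10) = 5.
The best pure response is I with expected payoff 59/10.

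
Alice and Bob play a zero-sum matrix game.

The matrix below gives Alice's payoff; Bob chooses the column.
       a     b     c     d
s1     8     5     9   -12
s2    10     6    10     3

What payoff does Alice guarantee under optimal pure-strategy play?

Row minima: -12, 3 → Alice's maximin is 3.
Column maxima: 10, 6, 10, 3 → Bob's minimax is 3.
They coincide at (s2, d), so the value is 3.

3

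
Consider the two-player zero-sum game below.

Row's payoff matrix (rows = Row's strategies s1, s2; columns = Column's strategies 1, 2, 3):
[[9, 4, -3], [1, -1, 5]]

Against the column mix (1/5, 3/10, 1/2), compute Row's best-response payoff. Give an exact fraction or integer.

12/5

s1: (9)·(1/5) + (4)·(3/10) + (-3)·(1/2) = 3/2.
s2: (1)·(1/5) + (-1)·(3/10) + (5)·(1/2) = 12/5.
The best pure response is s2 with expected payoff 12/5.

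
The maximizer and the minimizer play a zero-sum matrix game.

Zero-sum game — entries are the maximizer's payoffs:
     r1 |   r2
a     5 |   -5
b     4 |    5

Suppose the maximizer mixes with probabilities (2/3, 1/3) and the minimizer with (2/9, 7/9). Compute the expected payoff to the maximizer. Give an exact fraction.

Against (2/9, 7/9), each row's expected payoff is a: -25/9; b: 43/9.
Taking the (2/3, 1/3)-weighted average: (2/3)·(-25/9) + (1/3)·(43/9) = -7/27.

-7/27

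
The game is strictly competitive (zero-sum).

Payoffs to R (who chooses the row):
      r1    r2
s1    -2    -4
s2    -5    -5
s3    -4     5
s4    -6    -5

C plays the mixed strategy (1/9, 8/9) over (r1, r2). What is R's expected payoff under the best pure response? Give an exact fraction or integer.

s1: (-2)·(1/9) + (-4)·(8/9) = -34/9.
s2: (-5)·(1/9) + (-5)·(8/9) = -5.
s3: (-4)·(1/9) + (5)·(8/9) = 4.
s4: (-6)·(1/9) + (-5)·(8/9) = -46/9.
The best pure response is s3 with expected payoff 4.

4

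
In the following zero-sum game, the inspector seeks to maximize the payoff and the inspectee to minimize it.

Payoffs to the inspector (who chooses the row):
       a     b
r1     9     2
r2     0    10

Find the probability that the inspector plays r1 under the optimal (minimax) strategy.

Row minima are 2 and 0, so the inspector's maximin is 2; column maxima are 9 and 10, so the inspectee's minimax is 9. These differ, so the equilibrium is in mixed strategies.
Let the inspector play r1 with probability p. The inspectee is indifferent when 9p = 2p + 10(1−p), giving p = 10/17.

10/17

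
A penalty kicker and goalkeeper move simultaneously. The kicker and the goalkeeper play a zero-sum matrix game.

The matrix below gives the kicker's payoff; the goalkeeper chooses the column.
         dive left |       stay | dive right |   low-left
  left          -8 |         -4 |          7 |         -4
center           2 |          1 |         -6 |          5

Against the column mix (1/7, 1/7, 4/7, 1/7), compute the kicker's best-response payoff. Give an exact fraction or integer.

left: (-8)·(1/7) + (-4)·(1/7) + (7)·(4/7) + (-4)·(1/7) = 12/7.
center: (2)·(1/7) + (1)·(1/7) + (-6)·(4/7) + (5)·(1/7) = -16/7.
The best pure response is left with expected payoff 12/7.

12/7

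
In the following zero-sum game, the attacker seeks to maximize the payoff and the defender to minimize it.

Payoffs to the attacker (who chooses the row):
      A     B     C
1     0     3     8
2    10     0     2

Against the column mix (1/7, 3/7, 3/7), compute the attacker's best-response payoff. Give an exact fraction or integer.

1: (0)·(1/7) + (3)·(3/7) + (8)·(3/7) = 33/7.
2: (10)·(1/7) + (0)·(3/7) + (2)·(3/7) = 16/7.
The best pure response is 1 with expected payoff 33/7.

33/7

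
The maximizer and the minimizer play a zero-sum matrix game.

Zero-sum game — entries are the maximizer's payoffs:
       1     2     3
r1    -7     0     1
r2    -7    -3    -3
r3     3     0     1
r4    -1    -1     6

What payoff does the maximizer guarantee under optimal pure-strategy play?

Row minima: -7, -7, 0, -1 → the maximizer's maximin is 0.
Column maxima: 3, 0, 6 → the minimizer's minimax is 0.
They coincide at (r3, 2), so the value is 0.

0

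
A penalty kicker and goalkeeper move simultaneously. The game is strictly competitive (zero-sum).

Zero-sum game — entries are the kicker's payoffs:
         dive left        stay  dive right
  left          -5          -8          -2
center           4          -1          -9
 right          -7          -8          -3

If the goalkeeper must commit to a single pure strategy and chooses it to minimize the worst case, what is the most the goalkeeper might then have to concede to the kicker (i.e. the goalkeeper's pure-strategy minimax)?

The worst case (largest entry) in each column is dive left: 4, stay: -1, dive right: -2.
The best (smallest) of these is -2.

-2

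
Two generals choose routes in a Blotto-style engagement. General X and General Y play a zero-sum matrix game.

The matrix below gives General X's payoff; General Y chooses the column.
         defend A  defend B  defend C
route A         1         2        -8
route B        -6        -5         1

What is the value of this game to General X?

-47/16

Column defend B is strictly dominated by defend A for General Y (it gives General X more in every row).
The remaining 2×2 game on (route A, route B) × (defend A, defend C) has no saddle point. Let General X play route A with probability p; indifference gives p − 6(1−p) = −8p + (1−p), so p = 7/16.
Similarly General Y's optimal q on defend A is 9/16, and the value is 1·(9/16) + (-8)·(7/16) = -47/16.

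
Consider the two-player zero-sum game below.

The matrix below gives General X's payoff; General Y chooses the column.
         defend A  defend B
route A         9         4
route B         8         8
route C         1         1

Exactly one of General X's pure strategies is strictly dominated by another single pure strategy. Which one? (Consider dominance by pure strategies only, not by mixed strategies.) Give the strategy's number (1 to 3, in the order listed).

Compare route C with route A: 9 > 1, 4 > 1.
So route A strictly dominates route C for General X; route C is strictly dominated.

3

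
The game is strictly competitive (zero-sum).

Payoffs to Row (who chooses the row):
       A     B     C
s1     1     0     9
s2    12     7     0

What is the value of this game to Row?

63/16

Column A is strictly dominated by B for Column (it gives Row more in every row).
The remaining 2×2 game on (s1, s2) × (B, C) has no saddle point. Let Row play s1 with probability p; indifference gives 7(1−p) = 9p, so p = 7/16.
Similarly Column's optimal q on B is 9/16, and the value is 0·(9/16) + (9)·(7/16) = 63/16.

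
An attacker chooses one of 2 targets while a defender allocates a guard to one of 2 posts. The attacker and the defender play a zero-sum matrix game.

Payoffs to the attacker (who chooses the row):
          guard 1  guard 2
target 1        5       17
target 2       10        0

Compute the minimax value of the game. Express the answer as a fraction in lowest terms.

Row minima are 5 and 0, so the attacker's maximin is 5; column maxima are 10 and 17, so the defender's minimax is 10. These differ, so the equilibrium is in mixed strategies.
Let the attacker play target 1 with probability p. The defender is indifferent when 5p + 10(1−p) = 17p, giving p = 5/11.
Let the defender play guard 1 with probability q. The attacker is indifferent when 5q + 17(1−q) = 10q, giving q = 17/22.
The value is 5·(17/22) + (17)·(5/22) = 85/11.

85/11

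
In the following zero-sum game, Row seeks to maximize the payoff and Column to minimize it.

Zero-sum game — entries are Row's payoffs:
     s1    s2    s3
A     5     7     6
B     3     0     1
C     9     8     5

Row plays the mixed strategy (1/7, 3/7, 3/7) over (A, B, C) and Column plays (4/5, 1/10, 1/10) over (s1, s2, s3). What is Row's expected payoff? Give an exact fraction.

Against (4/5, 1/10, 1/10), each row's expected payoff is A: 53/10; B: 5/2; C: 17/2.
Taking the (1/7, 3/7, 3/7)-weighted average: (1/7)·(53/10) + (3/7)·(5/2) + (3/7)·(17/2) = 383/70.

383/70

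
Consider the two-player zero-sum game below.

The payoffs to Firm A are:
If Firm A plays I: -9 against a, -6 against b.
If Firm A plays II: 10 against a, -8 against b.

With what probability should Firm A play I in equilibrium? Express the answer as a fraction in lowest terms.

6/7

Row minima are -9 and -8, so Firm A's maximin is -8; column maxima are 10 and -6, so Firm B's minimax is -6. These differ, so the equilibrium is in mixed strategies.
Let Firm A play I with probability p. Firm B is indifferent when −9p + 10(1−p) = −6p − 8(1−p), giving p = 6/7.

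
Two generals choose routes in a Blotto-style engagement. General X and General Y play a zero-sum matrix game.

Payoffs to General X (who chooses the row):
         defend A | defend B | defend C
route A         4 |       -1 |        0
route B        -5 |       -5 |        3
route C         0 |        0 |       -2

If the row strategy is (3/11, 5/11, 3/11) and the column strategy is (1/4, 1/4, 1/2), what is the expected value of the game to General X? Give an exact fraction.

-23/44

Against (1/4, 1/4, 1/2), each row's expected payoff is route A: 3/4; route B: -1; route C: -1.
Taking the (3/11, 5/11, 3/11)-weighted average: (3/11)·(3/4) + (5/11)·(-1) + (3/11)·(-1) = -23/44.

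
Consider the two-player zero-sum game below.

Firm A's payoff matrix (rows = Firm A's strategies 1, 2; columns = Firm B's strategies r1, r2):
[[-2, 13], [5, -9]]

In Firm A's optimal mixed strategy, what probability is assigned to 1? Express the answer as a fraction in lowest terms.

Row minima are -2 and -9, so Firm A's maximin is -2; column maxima are 5 and 13, so Firm B's minimax is 5. These differ, so the equilibrium is in mixed strategies.
Let Firm A play 1 with probability p. Firm B is indifferent when −2p + 5(1−p) = 13p − 9(1−p), giving p = 14/29.

14/29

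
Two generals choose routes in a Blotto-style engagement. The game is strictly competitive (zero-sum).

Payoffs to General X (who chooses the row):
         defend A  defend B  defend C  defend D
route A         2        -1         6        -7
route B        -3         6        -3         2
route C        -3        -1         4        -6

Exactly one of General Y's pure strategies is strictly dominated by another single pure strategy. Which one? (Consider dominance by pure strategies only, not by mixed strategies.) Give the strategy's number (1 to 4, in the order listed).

2

General Y prefers columns that give General X less. Compare defend B with defend D: -7 < -1, 2 < 6, -6 < -1.
So defend D strictly dominates defend B for General Y; defend B is strictly dominated.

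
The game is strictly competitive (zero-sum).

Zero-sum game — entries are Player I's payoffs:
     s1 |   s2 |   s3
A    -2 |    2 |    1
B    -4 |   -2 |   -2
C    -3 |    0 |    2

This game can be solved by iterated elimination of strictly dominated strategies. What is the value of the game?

Row B is strictly dominated by row A (-2>-4, 2>-2, 1>-2); eliminate B.
Column s3 is strictly dominated by s1 for Player II (-2<1, -3<2); eliminate s3.
Row C is strictly dominated by row A (-2>-3, 2>0); eliminate C.
Column s2 is strictly dominated by s1 for Player II (-2<2); eliminate s2.
Only (A, s1) remains, with payoff -2.

-2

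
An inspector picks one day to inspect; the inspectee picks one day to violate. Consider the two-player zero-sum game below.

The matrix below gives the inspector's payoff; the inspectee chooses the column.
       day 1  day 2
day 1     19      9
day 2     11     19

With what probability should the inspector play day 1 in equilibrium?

4/9

Row minima are 9 and 11, so the inspector's maximin is 11; column maxima are 19 and 19, so the inspectee's minimax is 19. These differ, so the equilibrium is in mixed strategies.
Let the inspector play day 1 with probability p. The inspectee is indifferent when 19p + 11(1−p) = 9p + 19(1−p), giving p = 4/9.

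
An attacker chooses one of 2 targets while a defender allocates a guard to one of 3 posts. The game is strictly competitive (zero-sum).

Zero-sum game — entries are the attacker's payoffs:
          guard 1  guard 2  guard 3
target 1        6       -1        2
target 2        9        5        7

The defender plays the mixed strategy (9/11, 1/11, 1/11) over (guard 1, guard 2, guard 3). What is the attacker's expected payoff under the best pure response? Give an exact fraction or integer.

target 1: (6)·(9/11) + (-1)·(1/11) + (2)·(1/11) = 5.
target 2: (9)·(9/11) + (5)·(1/11) + (7)·(1/11) = 93/11.
The best pure response is target 2 with expected payoff 93/11.

93/11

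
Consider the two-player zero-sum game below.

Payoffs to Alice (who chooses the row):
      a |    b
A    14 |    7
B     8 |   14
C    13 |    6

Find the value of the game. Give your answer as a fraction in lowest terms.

140/13

Row C is strictly dominated by row A, so Alice never plays it.
The remaining 2×2 game on (A, B) × (a, b) has no saddle point. Let Alice play A with probability p; indifference gives 14p + 8(1−p) = 7p + 14(1−p), so p = 6/13.
Similarly Bob's optimal q on a is 7/13, and the value is 14·(7/13) + (7)·(6/13) = 140/13.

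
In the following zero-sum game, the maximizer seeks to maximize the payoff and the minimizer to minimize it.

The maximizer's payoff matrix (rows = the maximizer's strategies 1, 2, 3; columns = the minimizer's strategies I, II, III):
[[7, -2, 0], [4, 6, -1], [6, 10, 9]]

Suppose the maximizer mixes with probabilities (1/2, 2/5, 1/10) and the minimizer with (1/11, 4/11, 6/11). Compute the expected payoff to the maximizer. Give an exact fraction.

183/110

Against (1/11, 4/11, 6/11), each row's expected payoff is 1: -1/11; 2: 2; 3: 100/11.
Taking the (1/2, 2/5, 1/10)-weighted average: (1/2)·(-1/11) + (2/5)·(2) + (1/10)·(100/11) = 183/110.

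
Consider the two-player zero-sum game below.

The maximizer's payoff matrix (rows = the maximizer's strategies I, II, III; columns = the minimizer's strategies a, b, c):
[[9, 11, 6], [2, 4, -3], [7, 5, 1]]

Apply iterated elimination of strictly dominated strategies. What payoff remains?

6

Row III is strictly dominated by row I (9>7, 11>5, 6>1); eliminate III.
Column b is strictly dominated by a for the minimizer (9<11, 2<4); eliminate b.
Column a is strictly dominated by c for the minimizer (6<9, -3<2); eliminate a.
Row II is strictly dominated by row I (6>-3); eliminate II.
Only (I, c) remains, with payoff 6.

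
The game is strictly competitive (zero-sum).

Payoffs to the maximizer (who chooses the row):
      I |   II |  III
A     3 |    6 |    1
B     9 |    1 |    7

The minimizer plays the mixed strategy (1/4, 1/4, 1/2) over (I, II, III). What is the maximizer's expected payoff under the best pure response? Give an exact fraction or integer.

6

A: (3)·(1/4) + (6)·(1/4) + (1)·(1/2) = 11/4.
B: (9)·(1/4) + (1)·(1/4) + (7)·(1/2) = 6.
The best pure response is B with expected payoff 6.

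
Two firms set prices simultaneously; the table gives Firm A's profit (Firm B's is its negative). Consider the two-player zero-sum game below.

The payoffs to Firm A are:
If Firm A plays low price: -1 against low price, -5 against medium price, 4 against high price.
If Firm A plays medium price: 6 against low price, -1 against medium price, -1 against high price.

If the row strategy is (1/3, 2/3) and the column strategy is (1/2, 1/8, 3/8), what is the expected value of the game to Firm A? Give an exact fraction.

43/24

Against (1/2, 1/8, 3/8), each row's expected payoff is low price: 3/8; medium price: 5/2.
Taking the (1/3, 2/3)-weighted average: (1/3)·(3/8) + (2/3)·(5/2) = 43/24.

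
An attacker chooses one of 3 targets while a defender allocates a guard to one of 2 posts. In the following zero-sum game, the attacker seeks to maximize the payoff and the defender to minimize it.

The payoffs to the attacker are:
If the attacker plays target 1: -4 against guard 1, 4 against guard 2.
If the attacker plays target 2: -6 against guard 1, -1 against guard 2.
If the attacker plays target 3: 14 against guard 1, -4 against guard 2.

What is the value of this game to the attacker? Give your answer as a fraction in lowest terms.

Row target 2 is strictly dominated by row target 1, so the attacker never plays it.
The remaining 2×2 game on (target 1, target 3) × (guard 1, guard 2) has no saddle point. Let the attacker play target 1 with probability p; indifference gives −4p + 14(1−p) = 4p − 4(1−p), so p = 9/13.
Similarly the defender's optimal q on guard 1 is 4/13, and the value is -4·(4/13) + (4)·(9/13) = 20/13.

20/13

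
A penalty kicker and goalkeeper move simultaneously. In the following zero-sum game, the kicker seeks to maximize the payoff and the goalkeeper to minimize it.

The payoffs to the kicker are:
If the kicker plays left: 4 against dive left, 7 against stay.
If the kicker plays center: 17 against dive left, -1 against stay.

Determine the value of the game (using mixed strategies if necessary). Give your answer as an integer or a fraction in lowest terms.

41/7

Row minima are 4 and -1, so the kicker's maximin is 4; column maxima are 17 and 7, so the goalkeeper's minimax is 7. These differ, so the equilibrium is in mixed strategies.
Let the kicker play left with probability p. The goalkeeper is indifferent when 4p + 17(1−p) = 7p − (1−p), giving p = 6/7.
Let the goalkeeper play dive left with probability q. The kicker is indifferent when 4q + 7(1−q) = 17q − (1−q), giving q = 8/21.
The value is 4·(8/21) + (7)·(13/21) = 41/7.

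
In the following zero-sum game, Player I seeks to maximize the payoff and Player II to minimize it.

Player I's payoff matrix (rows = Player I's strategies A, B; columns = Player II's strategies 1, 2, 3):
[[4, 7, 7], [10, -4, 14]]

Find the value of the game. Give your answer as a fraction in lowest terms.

Column 3 is strictly dominated by 1 for Player II (it gives Player I more in every row).
The remaining 2×2 game on (A, B) × (1, 2) has no saddle point. Let Player I play A with probability p; indifference gives 4p + 10(1−p) = 7p − 4(1−p), so p = 14/17.
Similarly Player II's optimal q on 1 is 11/17, and the value is 4·(11/17) + (7)·(6/17) = 86/17.

86/17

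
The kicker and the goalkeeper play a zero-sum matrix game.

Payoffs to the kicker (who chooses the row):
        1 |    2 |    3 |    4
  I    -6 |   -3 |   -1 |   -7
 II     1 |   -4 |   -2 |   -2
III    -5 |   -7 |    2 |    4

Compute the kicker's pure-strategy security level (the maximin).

The worst-case payoff for each row is I: -7, II: -4, III: -7.
The best of these is -4.

-4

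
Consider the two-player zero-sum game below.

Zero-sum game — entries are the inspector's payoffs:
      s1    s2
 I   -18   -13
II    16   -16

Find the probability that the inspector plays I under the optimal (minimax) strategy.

Row minima are -18 and -16, so the inspector's maximin is -16; column maxima are 16 and -13, so the inspectee's minimax is -13. These differ, so the equilibrium is in mixed strategies.
Let the inspector play I with probability p. The inspectee is indifferent when −18p + 16(1−p) = −13p − 16(1−p), giving p = 32/37.

32/37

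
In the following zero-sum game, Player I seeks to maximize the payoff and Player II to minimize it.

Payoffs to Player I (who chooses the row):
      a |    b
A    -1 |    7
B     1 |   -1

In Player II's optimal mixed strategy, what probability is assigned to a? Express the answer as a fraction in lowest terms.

Row minima are -1 and -1, so Player I's maximin is -1; column maxima are 1 and 7, so Player II's minimax is 1. These differ, so the equilibrium is in mixed strategies.
Let Player II play a with probability q. Player I is indifferent when −q + 7(1−q) = q − (1−q), giving q = 4/5.

4/5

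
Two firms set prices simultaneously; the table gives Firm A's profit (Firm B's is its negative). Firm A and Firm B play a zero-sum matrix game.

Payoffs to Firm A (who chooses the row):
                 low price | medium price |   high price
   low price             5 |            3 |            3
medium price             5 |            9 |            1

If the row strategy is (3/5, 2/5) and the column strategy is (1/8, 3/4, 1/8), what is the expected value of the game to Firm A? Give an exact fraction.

99/20

Against (1/8, 3/4, 1/8), each row's expected payoff is low price: 13/4; medium price: 15/2.
Taking the (3/5, 2/5)-weighted average: (3/5)·(13/4) + (2/5)·(15/2) = 99/20.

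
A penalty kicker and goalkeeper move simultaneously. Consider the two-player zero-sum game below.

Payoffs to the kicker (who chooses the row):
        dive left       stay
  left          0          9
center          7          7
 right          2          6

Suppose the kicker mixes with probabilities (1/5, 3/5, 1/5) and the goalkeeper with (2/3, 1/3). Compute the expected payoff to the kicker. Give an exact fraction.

82/15

Against (2/3, 1/3), each row's expected payoff is left: 3; center: 7; right: 10/3.
Taking the (1/5, 3/5, 1/5)-weighted average: (1/5)·(3) + (3/5)·(7) + (1/5)·(10/3) = 82/15.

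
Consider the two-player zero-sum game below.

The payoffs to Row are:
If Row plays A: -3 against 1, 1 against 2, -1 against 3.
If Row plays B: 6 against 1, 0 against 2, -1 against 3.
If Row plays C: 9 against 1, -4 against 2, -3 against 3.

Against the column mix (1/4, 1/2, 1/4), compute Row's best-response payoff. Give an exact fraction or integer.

A: (-3)·(1/4) + (1)·(1/2) + (-1)·(1/4) = -1/2.
B: (6)·(1/4) + (0)·(1/2) + (-1)·(1/4) = 5/4.
C: (9)·(1/4) + (-4)·(1/2) + (-3)·(1/4) = -1/2.
The best pure response is B with expected payoff 5/4.

5/4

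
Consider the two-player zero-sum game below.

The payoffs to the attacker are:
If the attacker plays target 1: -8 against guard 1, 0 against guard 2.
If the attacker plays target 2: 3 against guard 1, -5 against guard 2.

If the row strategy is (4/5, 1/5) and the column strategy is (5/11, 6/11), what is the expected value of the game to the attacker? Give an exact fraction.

-35/11

Against (5/11, 6/11), each row's expected payoff is target 1: -40/11; target 2: -15/11.
Taking the (4/5, 1/5)-weighted average: (4/5)·(-40/11) + (1/5)·(-15/11) = -35/11.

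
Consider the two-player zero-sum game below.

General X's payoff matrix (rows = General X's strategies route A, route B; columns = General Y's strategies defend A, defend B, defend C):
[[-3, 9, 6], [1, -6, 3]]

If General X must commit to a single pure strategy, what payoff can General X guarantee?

The worst-case payoff for each row is route A: -3, route B: -6.
The best of these is -3.

-3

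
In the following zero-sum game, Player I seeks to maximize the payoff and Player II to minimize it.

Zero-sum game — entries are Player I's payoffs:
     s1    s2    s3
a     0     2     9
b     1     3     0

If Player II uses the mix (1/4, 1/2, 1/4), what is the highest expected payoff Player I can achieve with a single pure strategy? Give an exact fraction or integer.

a: (0)·(1/4) + (2)·(1/2) + (9)·(1/4) = 13/4.
b: (1)·(1/4) + (3)·(1/2) + (0)·(1/4) = 7/4.
The best pure response is a with expected payoff 13/4.

13/4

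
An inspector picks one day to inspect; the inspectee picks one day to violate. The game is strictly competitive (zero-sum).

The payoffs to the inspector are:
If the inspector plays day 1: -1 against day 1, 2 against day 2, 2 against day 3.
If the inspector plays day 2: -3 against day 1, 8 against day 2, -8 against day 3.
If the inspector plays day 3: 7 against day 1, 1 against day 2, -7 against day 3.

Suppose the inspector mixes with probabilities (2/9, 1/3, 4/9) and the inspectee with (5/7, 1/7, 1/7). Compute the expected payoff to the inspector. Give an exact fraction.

23/21

Against (5/7, 1/7, 1/7), each row's expected payoff is day 1: -1/7; day 2: -15/7; day 3: 29/7.
Taking the (2/9, 1/3, 4/9)-weighted average: (2/9)·(-1/7) + (1/3)·(-15/7) + (4/9)·(29/7) = 23/21.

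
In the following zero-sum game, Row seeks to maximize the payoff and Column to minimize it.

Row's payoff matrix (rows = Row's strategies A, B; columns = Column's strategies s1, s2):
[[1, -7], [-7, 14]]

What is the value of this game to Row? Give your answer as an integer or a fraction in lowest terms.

Row minima are -7 and -7, so Row's maximin is -7; column maxima are 1 and 14, so Column's minimax is 1. These differ, so the equilibrium is in mixed strategies.
Let Row play A with probability p. Column is indifferent when p − 7(1−p) = −7p + 14(1−p), giving p = 21/29.
Let Column play s1 with probability q. Row is indifferent when q − 7(1−q) = −7q + 14(1−q), giving q = 21/29.
The value is 1·(21/29) + (-7)·(8/29) = -35/29.

-35/29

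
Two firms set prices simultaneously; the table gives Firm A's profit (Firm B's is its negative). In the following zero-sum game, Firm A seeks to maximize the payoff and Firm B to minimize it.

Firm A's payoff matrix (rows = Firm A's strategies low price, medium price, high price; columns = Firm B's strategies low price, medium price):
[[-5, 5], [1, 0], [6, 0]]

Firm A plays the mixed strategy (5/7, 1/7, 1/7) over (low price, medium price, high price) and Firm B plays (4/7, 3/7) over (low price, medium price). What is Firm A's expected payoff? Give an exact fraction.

Against (4/7, 3/7), each row's expected payoff is low price: -5/7; medium price: 4/7; high price: 24/7.
Taking the (5/7, 1/7, 1/7)-weighted average: (5/7)·(-5/7) + (1/7)·(4/7) + (1/7)·(24/7) = 3/49.

3/49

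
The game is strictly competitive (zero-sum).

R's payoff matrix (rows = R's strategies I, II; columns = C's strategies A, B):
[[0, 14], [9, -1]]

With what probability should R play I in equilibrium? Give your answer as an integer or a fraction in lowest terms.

Row minima are 0 and -1, so R's maximin is 0; column maxima are 9 and 14, so C's minimax is 9. These differ, so the equilibrium is in mixed strategies.
Let R play I with probability p. C is indifferent when 9(1−p) = 14p − (1−p), giving p = 5/12.

5/12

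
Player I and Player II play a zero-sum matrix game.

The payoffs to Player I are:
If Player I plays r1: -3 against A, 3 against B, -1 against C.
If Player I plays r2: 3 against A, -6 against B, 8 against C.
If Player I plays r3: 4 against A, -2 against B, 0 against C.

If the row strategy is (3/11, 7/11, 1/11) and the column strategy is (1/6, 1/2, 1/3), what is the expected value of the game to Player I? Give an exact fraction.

17/66

Against (1/6, 1/2, 1/3), each row's expected payoff is r1: 2/3; r2: 1/6; r3: -1/3.
Taking the (3/11, 7/11, 1/11)-weighted average: (3/11)·(2/3) + (7/11)·(1/6) + (1/11)·(-1/3) = 17/66.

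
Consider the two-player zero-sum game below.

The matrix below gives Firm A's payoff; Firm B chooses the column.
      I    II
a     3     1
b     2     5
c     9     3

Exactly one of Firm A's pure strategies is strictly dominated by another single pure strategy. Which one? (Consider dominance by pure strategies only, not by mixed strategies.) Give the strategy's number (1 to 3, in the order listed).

Compare a with c: 9 > 3, 3 > 1.
So c strictly dominates a for Firm A; a is strictly dominated.

1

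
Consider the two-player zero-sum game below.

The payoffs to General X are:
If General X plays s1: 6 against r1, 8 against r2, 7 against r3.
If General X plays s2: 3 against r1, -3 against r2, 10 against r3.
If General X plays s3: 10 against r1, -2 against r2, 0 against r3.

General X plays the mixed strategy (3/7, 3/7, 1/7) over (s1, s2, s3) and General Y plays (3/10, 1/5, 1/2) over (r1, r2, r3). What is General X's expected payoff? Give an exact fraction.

Against (3/10, 1/5, 1/2), each row's expected payoff is s1: 69/10; s2: 53/10; s3: 13/5.
Taking the (3/7, 3/7, 1/7)-weighted average: (3/7)·(69/10) + (3/7)·(53/10) + (1/7)·(13/5) = 28/5.

28/5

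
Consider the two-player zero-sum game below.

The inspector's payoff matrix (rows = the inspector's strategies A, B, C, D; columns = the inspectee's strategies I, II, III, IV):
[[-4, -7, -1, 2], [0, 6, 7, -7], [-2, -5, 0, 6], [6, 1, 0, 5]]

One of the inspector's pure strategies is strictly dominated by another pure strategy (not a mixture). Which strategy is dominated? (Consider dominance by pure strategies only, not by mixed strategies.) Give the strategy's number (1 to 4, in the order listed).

1

Compare A with C: -2 > -4, -5 > -7, 0 > -1, 6 > 2.
So C strictly dominates A for the inspector; A is strictly dominated.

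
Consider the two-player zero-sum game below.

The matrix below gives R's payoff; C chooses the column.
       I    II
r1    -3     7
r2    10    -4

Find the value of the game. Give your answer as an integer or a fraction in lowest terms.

29/12

Row minima are -3 and -4, so R's maximin is -3; column maxima are 10 and 7, so C's minimax is 7. These differ, so the equilibrium is in mixed strategies.
Let R play r1 with probability p. C is indifferent when −3p + 10(1−p) = 7p − 4(1−p), giving p = 7/12.
Let C play I with probability q. R is indifferent when −3q + 7(1−q) = 10q − 4(1−q), giving q = 11/24.
The value is -3·(11/24) + (7)·(13/24) = 29/12.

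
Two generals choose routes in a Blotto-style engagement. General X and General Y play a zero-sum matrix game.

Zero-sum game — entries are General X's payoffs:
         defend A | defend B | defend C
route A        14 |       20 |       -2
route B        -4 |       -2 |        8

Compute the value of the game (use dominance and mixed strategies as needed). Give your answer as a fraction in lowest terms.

Column defend B is strictly dominated by defend A for General Y (it gives General X more in every row).
The remaining 2×2 game on (route A, route B) × (defend A, defend C) has no saddle point. Let General X play route A with probability p; indifference gives 14p − 4(1−p) = −2p + 8(1−p), so p = 3/7.
Similarly General Y's optimal q on defend A is 5/14, and the value is 14·(5/14) + (-2)·(9/14) = 26/7.

26/7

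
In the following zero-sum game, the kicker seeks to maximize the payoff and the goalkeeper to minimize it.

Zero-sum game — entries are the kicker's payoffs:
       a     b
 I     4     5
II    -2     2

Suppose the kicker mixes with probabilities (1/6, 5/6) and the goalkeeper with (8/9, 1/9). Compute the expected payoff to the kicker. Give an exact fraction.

Against (8/9, 1/9), each row's expected payoff is I: 37/9; II: -14/9.
Taking the (1/6, 5/6)-weighted average: (1/6)·(37/9) + (5/6)·(-14/9) = -11/18.

-11/18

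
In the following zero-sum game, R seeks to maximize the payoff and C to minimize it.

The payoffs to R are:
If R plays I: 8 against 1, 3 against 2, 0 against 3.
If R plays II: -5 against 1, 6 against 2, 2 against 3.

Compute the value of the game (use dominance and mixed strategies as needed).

16/15

Column 2 is strictly dominated by 3 for C (it gives R more in every row).
The remaining 2×2 game on (I, II) × (1, 3) has no saddle point. Let R play I with probability p; indifference gives 8p − 5(1−p) = 2(1−p), so p = 7/15.
Similarly C's optimal q on 1 is 2/15, and the value is 8·(2/15) + (0)·(13/15) = 16/15.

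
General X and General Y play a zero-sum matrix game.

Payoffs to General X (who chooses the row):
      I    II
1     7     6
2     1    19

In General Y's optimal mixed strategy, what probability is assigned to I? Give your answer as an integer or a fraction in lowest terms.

13/19

Row minima are 6 and 1, so General X's maximin is 6; column maxima are 7 and 19, so General Y's minimax is 7. These differ, so the equilibrium is in mixed strategies.
Let General Y play I with probability q. General X is indifferent when 7q + 6(1−q) = q + 19(1−q), giving q = 13/19.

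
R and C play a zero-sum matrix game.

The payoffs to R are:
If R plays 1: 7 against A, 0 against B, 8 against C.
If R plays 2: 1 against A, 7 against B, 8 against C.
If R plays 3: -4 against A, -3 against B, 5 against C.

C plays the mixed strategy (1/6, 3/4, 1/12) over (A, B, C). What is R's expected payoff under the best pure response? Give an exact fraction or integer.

73/12

1: (7)·(1/6) + (0)·(3/4) + (8)·(1/12) = 11/6.
2: (1)·(1/6) + (7)·(3/4) + (8)·(1/12) = 73/12.
3: (-4)·(1/6) + (-3)·(3/4) + (5)·(1/12) = -5/2.
The best pure response is 2 with expected payoff 73/12.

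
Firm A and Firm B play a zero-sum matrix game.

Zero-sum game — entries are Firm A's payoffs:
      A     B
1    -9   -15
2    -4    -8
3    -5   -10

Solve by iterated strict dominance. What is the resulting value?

-8

Column A is strictly dominated by B for Firm B (-15<-9, -8<-4, -10<-5); eliminate A.
Row 3 is strictly dominated by row 2 (-8>-10); eliminate 3.
Row 1 is strictly dominated by row 2 (-8>-15); eliminate 1.
Only (2, B) remains, with payoff -8.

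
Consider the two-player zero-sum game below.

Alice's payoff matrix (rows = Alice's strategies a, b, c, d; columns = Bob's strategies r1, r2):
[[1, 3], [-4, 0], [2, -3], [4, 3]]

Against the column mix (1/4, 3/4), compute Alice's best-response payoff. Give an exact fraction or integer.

13/4

a: (1)·(1/4) + (3)·(3/4) = 5/2.
b: (-4)·(1/4) + (0)·(3/4) = -1.
c: (2)·(1/4) + (-3)·(3/4) = -7/4.
d: (4)·(1/4) + (3)·(3/4) = 13/4.
The best pure response is d with expected payoff 13/4.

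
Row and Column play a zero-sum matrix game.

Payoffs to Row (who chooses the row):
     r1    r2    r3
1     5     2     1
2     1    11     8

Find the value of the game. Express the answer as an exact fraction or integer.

Column r2 is strictly dominated by r3 for Column (it gives Row more in every row).
The remaining 2×2 game on (1, 2) × (r1, r3) has no saddle point. Let Row play 1 with probability p; indifference gives 5p + (1−p) = p + 8(1−p), so p = 7/11.
Similarly Column's optimal q on r1 is 7/11, and the value is 5·(7/11) + (1)·(4/11) = 39/11.

39/11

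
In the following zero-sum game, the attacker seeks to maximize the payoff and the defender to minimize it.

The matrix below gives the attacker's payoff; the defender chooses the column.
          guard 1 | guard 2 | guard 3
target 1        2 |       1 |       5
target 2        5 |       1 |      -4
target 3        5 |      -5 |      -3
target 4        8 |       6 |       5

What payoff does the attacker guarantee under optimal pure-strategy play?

Row minima: 1, -4, -5, 5 → the attacker's maximin is 5.
Column maxima: 8, 6, 5 → the defender's minimax is 5.
They coincide at (target 4, guard 3), so the value is 5.

5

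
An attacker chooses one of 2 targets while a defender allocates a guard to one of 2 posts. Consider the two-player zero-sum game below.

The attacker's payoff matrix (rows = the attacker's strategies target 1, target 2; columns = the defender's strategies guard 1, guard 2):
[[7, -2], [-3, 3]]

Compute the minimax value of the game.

1

Row minima are -2 and -3, so the attacker's maximin is -2; column maxima are 7 and 3, so the defender's minimax is 3. These differ, so the equilibrium is in mixed strategies.
Let the attacker play target 1 with probability p. The defender is indifferent when 7p − 3(1−p) = −2p + 3(1−p), giving p = 2/5.
Let the defender play guard 1 with probability q. The attacker is indifferent when 7q − 2(1−q) = −3q + 3(1−q), giving q = 1/3.
The value is 7·(1/3) + (-2)·(2/3) = 1.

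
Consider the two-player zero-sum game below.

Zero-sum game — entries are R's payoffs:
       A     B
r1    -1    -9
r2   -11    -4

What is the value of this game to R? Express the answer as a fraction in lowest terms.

Row minima are -9 and -11, so R's maximin is -9; column maxima are -1 and -4, so C's minimax is -4. These differ, so the equilibrium is in mixed strategies.
Let R play r1 with probability p. C is indifferent when −p − 11(1−p) = −9p − 4(1−p), giving p = 7/15.
Let C play A with probability q. R is indifferent when −q − 9(1−q) = −11q − 4(1−q), giving q = 1/3.
The value is -1·(1/3) + (-9)·(2/3) = -19/3.

-19/3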